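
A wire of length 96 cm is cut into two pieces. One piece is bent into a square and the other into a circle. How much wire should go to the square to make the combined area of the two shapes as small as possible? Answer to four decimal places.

53.7695

Let x be the length used for the square. Square side x/4; circle radius (96−x)/(2π).
A(x) = (x/4)² + π·((96−x)/(2π))² = x²/16 + (96−x)²/(4π) for 0 ≤ x ≤ 96. A'(x) = x/8 − (96−x)/(2π) = 0 gives x = 4·96/(π+4) ≈ 53.7695.
A'' = 1/8 + 1/(2π) > 0, so this gives the minimum combined area; x ≈ 53.7695 cm to the square.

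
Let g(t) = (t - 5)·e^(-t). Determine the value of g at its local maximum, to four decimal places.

0.0025

By the product rule, g'(t) = (-t + 6)·e^(-t). Since e^(-t) > 0, the only critical point is t = 6.
g''(6) has the same sign as -1 < 0, so this is a local maximum.
g(6) = (1)·e^(-6) ≈ 0.0025.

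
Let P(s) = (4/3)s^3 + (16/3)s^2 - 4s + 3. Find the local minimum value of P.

P'(s) = 4s^2 + (32/3)s - 4 = 0 at s = -3, 1/3.
Second-derivative test with P''(s) = 8s + 32/3: P''(-3) = -40/3 < 0 ⇒ local maximum; P''(1/3) = 40/3 > 0 ⇒ local minimum.
Thus P has its local minimum at s = 1/3, with value 187/81.

187/81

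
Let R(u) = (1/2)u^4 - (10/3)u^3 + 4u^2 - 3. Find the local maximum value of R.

-11/6

Critical points: R'(u) = 2u^3 - 10u^2 + 8u vanishes at u = 0, 1, 4.
R''(u) = 6u^2 - 20u + 8. R''(0) = 8 > 0 ⇒ local minimum; R''(1) = -6 < 0 ⇒ local maximum; R''(4) = 24 > 0 ⇒ local minimum.
The local maximum is R(1) = -11/6.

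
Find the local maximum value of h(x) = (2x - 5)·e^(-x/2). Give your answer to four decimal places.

0.4216

By the product rule, h'(x) = (-x + 9/2)·e^(-x/2). Since e^(-x/2) > 0, the only critical point is x = 9/2.
h''(9/2) has the same sign as -1 < 0, so this is a local maximum.
h(9/2) = (4)·e^(-9/4) ≈ 0.4216.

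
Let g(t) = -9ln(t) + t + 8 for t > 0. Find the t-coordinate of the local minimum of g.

9

g'(t) = -9/t + 1 = 0 gives t = 9.
g''(t) = 9/t², which is positive for t > 0, so this is a local minimum.
g(9) = -9·ln(9) + 9 + 8 ≈ -2.7750.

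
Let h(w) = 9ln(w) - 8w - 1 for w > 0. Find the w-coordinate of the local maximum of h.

h'(w) = 9/w − 8 = 0 gives w = 9/8.
h''(w) = -9/w², which is negative for w > 0, so this is a local maximum.
h(9/8) = 9·ln(9/8) - 9 - 1 ≈ -8.9400.

9/8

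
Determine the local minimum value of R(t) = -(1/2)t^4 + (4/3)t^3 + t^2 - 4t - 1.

-19/6

Critical points: R'(t) = -2t^3 + 4t^2 + 2t - 4 vanishes at t = -1, 1, 2.
Since R''(t) = -6t^2 + 8t + 2, we get R''(-1) = -12 < 0 ⇒ local maximum; R''(1) = 4 > 0 ⇒ local minimum; R''(2) = -6 < 0 ⇒ local maximum.
So the local minimum value is R(1) = -19/6.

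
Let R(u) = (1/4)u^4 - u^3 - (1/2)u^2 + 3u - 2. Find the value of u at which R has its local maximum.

1

Critical points: R'(u) = u^3 - 3u^2 - u + 3 vanishes at u = -1, 1, 3.
Since R''(u) = 3u^2 - 6u - 1, we get R''(-1) = 8 > 0 ⇒ local minimum; R''(1) = -4 < 0 ⇒ local maximum; R''(3) = 8 > 0 ⇒ local minimum.
So the local maximum value is R(1) = -1/4.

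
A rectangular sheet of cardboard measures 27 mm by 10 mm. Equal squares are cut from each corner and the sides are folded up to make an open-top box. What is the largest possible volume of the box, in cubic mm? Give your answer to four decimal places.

278.4644

With cut size x, the volume is V(x) = x(27 − 2x)(10 − 2x) for 0 < x < 5.
V'(x) = 12x^2 − 148x + 270. Setting V'(x) = 0 gives x ≈ 2.2261 (the root in (0, 5)).
V''(x) = 24x − 148 is negative there, so this is the maximum; V ≈ 278.4644.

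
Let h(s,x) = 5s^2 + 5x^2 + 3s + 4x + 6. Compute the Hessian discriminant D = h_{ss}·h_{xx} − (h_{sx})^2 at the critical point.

100

∂h/∂s = 10s + 3 = 0 and ∂h/∂x = 10x + 4 = 0, so (s, x) = (-3/10, -2/5).
The Hessian has h_{ss} = 10, h_{xx} = 10, h_{sx} = 0, giving D = 100 > 0 with h_{ss} > 0, so the point is a local minimum.
D = (10)·(10) − (0)^2 = 100.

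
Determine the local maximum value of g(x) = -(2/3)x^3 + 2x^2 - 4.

g'(x) = -2x^2 + 4x = 0 at x = 0, 2.
Since g''(x) = -4x + 4, we get g''(0) = 4 > 0 ⇒ local minimum; g''(2) = -4 < 0 ⇒ local maximum.
The local maximum is g(2) = -4/3.

-4/3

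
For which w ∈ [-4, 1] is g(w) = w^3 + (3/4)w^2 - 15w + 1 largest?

-5/2

g'(w) = 3w^2 + (3/2)w - 15, whose only zero in [-4, 1] is w = -5/2.
Compare values at every candidate in [-4, 1]: g(-4) = 9, g(-5/2) = 441/16, g(1) = -49/4.
The maximum over the interval is 441/16, attained at w = -5/2.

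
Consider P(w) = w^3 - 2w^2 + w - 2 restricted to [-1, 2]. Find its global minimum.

Differentiating, P'(w) = 3w^2 - 4w + 1; which vanishes at w = 1/3 and w = 1.
Candidates: P(-1) = -6,  P(1/3) = -50/27,  P(1) = -2,  P(2) = 0.
Hence the absolute minimum is -6 at w = -1.

-6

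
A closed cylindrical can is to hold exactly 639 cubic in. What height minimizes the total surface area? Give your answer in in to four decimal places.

9.3355

With radius r and height h, πr²h = 639 so h = 639/(πr²), and S(r) = 2πr² + 2πrh = 2πr² + 2·639/r.
S'(r) = 4πr − 2·639/r² = 0 ⇒ r³ = 639/(2π), so r ≈ 4.6677 and h = 2r ≈ 9.3355.
S''(r) = 4π + 4·639/r³ > 0, so this is the minimum; S ≈ 410.6909.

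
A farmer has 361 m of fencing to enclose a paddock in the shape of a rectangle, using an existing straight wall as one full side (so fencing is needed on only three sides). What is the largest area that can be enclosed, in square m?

Let the sides perpendicular to the wall have length x and the parallel side y, so 2x + y = 361 and the area is A = xy = x(361 − 2x).
A'(x) = 361 − 4x = 0 gives x = 361/4, and A''(x) = −4 < 0 confirms a maximum.
Then y = 361 − 2·361/4 = 361/2 and A = 130321/8.

130321/8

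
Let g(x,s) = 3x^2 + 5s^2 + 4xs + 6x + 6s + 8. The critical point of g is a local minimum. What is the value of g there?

52/11

∂g/∂x = 6x + 4s + 6 = 0 and ∂g/∂s = 4x + 10s + 6 = 0, so (x, s) = (-9/11, -3/11).
The Hessian has g_{xx} = 6, g_{ss} = 10, g_{xs} = 4, giving D = 44 > 0 with g_{xx} > 0, so the point is a local minimum.
g(-9/11, -3/11) = 52/11.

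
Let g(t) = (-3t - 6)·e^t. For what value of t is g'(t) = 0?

By the product rule, g'(t) = (-3t - 9)·e^t. Since e^t > 0, the only critical point is t = -3.
g''(-3) has the same sign as -3 < 0, so this is a local maximum.
g(-3) = (3)·e^(-3) ≈ 0.1494.

-3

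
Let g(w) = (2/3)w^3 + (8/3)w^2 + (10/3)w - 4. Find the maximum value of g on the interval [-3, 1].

8/3

Differentiating, g'(w) = 2w^2 + (16/3)w + 10/3; which vanishes at w = -5/3 and w = -1.
Compare values at every candidate in [-3, 1]: g(-3) = -8; g(-5/3) = -424/81; g(-1) = -16/3; g(1) = 8/3.
So the maximum is g(1) = 8/3.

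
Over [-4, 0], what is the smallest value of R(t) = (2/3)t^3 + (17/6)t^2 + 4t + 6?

The derivative is 2t^2 + (17/3)t + 4, which vanishes at t = -3/2 and t = -4/3.
Compare values at every candidate in [-4, 0]: R(-4) = -22/3,  R(-3/2) = 33/8,  R(-4/3) = 334/81,  R(0) = 6.
Hence the absolute minimum is -22/3 at t = -4.

-22/3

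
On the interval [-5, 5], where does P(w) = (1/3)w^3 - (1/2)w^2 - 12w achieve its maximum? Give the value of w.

-3

The derivative is w^2 - w - 12, which vanishes at w = -3 and w = 4.
Compare values at every candidate in [-5, 5]: P(-5) = 35/6, P(-3) = 45/2, P(4) = -104/3, P(5) = -185/6.
Hence the absolute maximum is 45/2 at w = -3.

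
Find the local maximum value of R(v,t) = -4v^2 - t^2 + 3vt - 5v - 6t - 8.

29

∂R/∂v = -8v + 3t - 5 = 0 and ∂R/∂t = 3v - 2t - 6 = 0, so (v, t) = (-4, -9).
The Hessian has R_{vv} = -8, R_{tt} = -2, R_{vt} = 3, giving D = 7 > 0 with R_{vv} < 0, so the point is a local maximum.
R(-4, -9) = 29.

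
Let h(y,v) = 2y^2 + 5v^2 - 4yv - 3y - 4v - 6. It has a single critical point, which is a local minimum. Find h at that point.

-269/24

∂h/∂y = 4y - 4v - 3 = 0 and ∂h/∂v = -4y + 10v - 4 = 0, so (y, v) = (23/12, 7/6).
The Hessian has h_{yy} = 4, h_{vv} = 10, h_{yv} = -4, giving D = 24 > 0 with h_{yy} > 0, so the point is a local minimum.
h(23/12, 7/6) = -269/24.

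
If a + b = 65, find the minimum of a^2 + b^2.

With a + b = 65, a^2 + b^2 = a^2 + (65 − a)^2.
The derivative 2a − 2(65 − a) = 4a − 130 vanishes at a = 65/2; second derivative 4 > 0, a minimum.
The minimum is 2·(65/2)^2 = 4225/2.

4225/2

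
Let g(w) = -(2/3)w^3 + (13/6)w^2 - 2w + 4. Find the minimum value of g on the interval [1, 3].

-1/2

g'(w) = -2w^2 + (13/3)w - 2, whose only zero in [1, 3] is w = 3/2.
Compare values at every candidate in [1, 3]: g(1) = 7/2; g(3/2) = 29/8; g(3) = -1/2.
Hence the absolute minimum is -1/2 at w = 3.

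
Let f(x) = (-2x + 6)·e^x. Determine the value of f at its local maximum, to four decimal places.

14.7781

f'(x) = (-2)·e^x + (-2x + 6)·1·e^x = (-2x + 4)·e^x. Since e^x > 0, the only critical point is x = 2.
f''(2) has the same sign as -2 < 0, so this is a local maximum.
f(2) = (2)·e^(2) ≈ 14.7781.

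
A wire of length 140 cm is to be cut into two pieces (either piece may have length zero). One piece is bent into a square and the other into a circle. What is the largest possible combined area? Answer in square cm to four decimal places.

Let x be the length used for the square. Square side x/4; circle radius (140−x)/(2π).
A(x) = (x/4)² + π·((140−x)/(2π))² = x²/16 + (140−x)²/(4π) for 0 ≤ x ≤ 140. A'(x) = x/8 − (140−x)/(2π) = 0 gives x = 4·140/(π+4) ≈ 78.4139.
A'' > 0, so the interior critical point is a minimum; the maximum is at an endpoint. A(0) = 1559.7184 and A(140) = 1225.0000, so the largest area is 1559.7184.

1559.7184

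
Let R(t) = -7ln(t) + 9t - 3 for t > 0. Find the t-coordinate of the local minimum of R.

7/9

R'(t) = -7/t + 9 = 0 gives t = 7/9.
R''(t) = 7/t², which is positive for t > 0, so this is a local minimum.
R(7/9) = -7·ln(7/9) + 7 - 3 ≈ 5.7592.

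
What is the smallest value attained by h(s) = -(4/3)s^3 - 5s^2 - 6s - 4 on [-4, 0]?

-4

Differentiating, h'(s) = -4s^2 - 10s - 6; which vanishes at s = -3/2 and s = -1.
Compare values at every candidate in [-4, 0]: h(-4) = 76/3, h(-3/2) = -7/4, h(-1) = -5/3, h(0) = -4.
Hence the absolute minimum is -4 at s = 0.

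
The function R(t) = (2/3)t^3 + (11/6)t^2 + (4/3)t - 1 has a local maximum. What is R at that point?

-89/81

Critical points: R'(t) = 2t^2 + (11/3)t + 4/3 vanishes at t = -4/3, -1/2.
Second-derivative test with R''(t) = 4t + 11/3: R''(-4/3) = -5/3 < 0 ⇒ local maximum; R''(-1/2) = 5/3 > 0 ⇒ local minimum.
So the local maximum value is R(-4/3) = -89/81.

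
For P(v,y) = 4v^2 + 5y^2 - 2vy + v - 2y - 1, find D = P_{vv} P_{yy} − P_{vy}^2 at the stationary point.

∂P/∂v = 8v - 2y + 1 = 0 and ∂P/∂y = -2v + 10y - 2 = 0, so (v, y) = (-3/38, 7/38).
The Hessian has P_{vv} = 8, P_{yy} = 10, P_{vy} = -2, giving D = 76 > 0 with P_{vv} > 0, so the point is a local minimum.
D = (8)·(10) − (-2)^2 = 76.

76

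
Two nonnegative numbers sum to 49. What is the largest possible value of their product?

With x + y = 49, the product is P(x) = x(49 − x).
P'(x) = 49 − 2x = 0 gives x = 49/2; P'' = −2 < 0, so this is the maximum.
P = 49/2·49/2 = 2401/4.

2401/4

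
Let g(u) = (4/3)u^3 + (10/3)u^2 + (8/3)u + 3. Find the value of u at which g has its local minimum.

-2/3

g'(u) = 4u^2 + (20/3)u + 8/3 = 0 at u = -1, -2/3.
Second-derivative test with g''(u) = 8u + 20/3: g''(-1) = -4/3 < 0 ⇒ local maximum; g''(-2/3) = 4/3 > 0 ⇒ local minimum.
The local minimum is g(-2/3) = 187/81.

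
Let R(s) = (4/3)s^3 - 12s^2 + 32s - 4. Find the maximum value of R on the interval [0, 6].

Differentiating, R'(s) = 4s^2 - 24s + 32; which vanishes at s = 2 and s = 4.
Compare values at every candidate in [0, 6]: R(0) = -4,  R(2) = 68/3,  R(4) = 52/3,  R(6) = 44.
Hence the absolute maximum is 44 at s = 6.

44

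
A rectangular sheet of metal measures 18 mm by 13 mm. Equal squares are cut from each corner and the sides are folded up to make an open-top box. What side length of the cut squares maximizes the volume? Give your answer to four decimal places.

2.4844

With cut size x, the volume is V(x) = x(18 − 2x)(13 − 2x) for 0 < x < 6.5.
V'(x) = 12x^2 − 124x + 234. Setting V'(x) = 0 gives x ≈ 2.4844 (the root in (0, 6.5)).
V''(x) = 24x − 124 is negative there, so this is the maximum; V ≈ 260.0078.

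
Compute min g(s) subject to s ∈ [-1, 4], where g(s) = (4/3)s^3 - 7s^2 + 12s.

-61/3

g'(s) = 4s^2 - 14s + 12, which vanishes at s = 3/2 and s = 2.
Compare values at every candidate in [-1, 4]: g(-1) = -61/3,  g(3/2) = 27/4,  g(2) = 20/3,  g(4) = 64/3.
The minimum over the interval is -61/3, attained at s = -1.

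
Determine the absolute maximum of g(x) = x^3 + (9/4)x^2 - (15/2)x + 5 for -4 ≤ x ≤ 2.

g'(x) = 3x^2 + (9/2)x - 15/2, which vanishes at x = -5/2 and x = 1.
Compare values at every candidate in [-4, 2]: g(-4) = 7, g(-5/2) = 355/16, g(1) = 3/4, g(2) = 7.
The maximum over the interval is 355/16, attained at x = -5/2.

355/16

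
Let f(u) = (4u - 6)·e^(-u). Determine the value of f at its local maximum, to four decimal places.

0.3283

f'(u) = 4·e^(-u) + (4u - 6)·(-1)·e^(-u) = (-4u + 10)·e^(-u). Since e^(-u) > 0, the only critical point is u = 5/2.
f''(5/2) has the same sign as -4 < 0, so this is a local maximum.
f(5/2) = (4)·e^(-5/2) ≈ 0.3283.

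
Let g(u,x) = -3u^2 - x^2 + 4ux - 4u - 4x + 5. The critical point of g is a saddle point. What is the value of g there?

∂g/∂u = -6u + 4x - 4 = 0 and ∂g/∂x = 4u - 2x - 4 = 0, so (u, x) = (6, 10).
The Hessian has g_{uu} = -6, g_{xx} = -2, g_{ux} = 4, giving D = -4 < 0, so the point is a saddle point.
g(6, 10) = -27.

-27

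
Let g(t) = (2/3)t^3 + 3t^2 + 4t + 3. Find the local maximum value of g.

5/3

g'(t) = 2t^2 + 6t + 4 = 0 at t = -2, -1.
Since g''(t) = 4t + 6, we get g''(-2) = -2 < 0 ⇒ local maximum; g''(-1) = 2 > 0 ⇒ local minimum.
The local maximum is g(-2) = 5/3.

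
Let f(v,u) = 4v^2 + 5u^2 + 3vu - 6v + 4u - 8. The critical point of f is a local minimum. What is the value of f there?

-884/71

∂f/∂v = 8v + 3u - 6 = 0 and ∂f/∂u = 3v + 10u + 4 = 0, so (v, u) = (72/71, -50/71).
The Hessian has f_{vv} = 8, f_{uu} = 10, f_{vu} = 3, giving D = 71 > 0 with f_{vv} > 0, so the point is a local minimum.
f(72/71, -50/71) = -884/71.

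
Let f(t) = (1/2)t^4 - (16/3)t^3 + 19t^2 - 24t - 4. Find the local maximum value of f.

Critical points: f'(t) = 2t^3 - 16t^2 + 38t - 24 vanishes at t = 1, 3, 4.
Second-derivative test with f''(t) = 6t^2 - 32t + 38: f''(1) = 12 > 0 ⇒ local minimum; f''(3) = -4 < 0 ⇒ local maximum; f''(4) = 6 > 0 ⇒ local minimum.
So the local maximum value is f(3) = -17/2.

-17/2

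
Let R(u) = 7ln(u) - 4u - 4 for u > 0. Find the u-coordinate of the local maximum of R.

7/4

R'(u) = 7/u − 4 = 0 gives u = 7/4.
R''(u) = -7/u², which is negative for u > 0, so this is a local maximum.
R(7/4) = 7·ln(7/4) - 7 - 4 ≈ -7.0827.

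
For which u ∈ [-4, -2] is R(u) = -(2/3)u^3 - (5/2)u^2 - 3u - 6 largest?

-4

R'(u) = -2u^2 - 5u - 3, which has no zeros in [-4, -2].
Candidates: R(-4) = 26/3; R(-2) = -14/3.
Hence the absolute maximum is 26/3 at u = -4.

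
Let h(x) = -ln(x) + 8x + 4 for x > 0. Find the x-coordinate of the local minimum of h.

1/8

h'(x) = -1/x + 8 = 0 gives x = 1/8.
h''(x) = 1/x², which is positive for x > 0, so this is a local minimum.
h(1/8) = -1·ln(1/8) + 1 + 4 ≈ 7.0794.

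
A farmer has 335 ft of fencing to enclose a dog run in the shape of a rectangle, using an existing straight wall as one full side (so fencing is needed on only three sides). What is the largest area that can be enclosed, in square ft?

112225/8

Let the sides perpendicular to the wall have length x and the parallel side y, so 2x + y = 335 and the area is A = xy = x(335 − 2x).
A'(x) = 335 − 4x = 0 gives x = 335/4, and A''(x) = −4 < 0 confirms a maximum.
Then y = 335 − 2·335/4 = 335/2 and A = 112225/8.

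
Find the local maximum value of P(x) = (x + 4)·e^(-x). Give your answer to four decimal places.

20.0855

Differentiating with the product rule gives P'(x) = (-x - 3)·e^(-x). Since e^(-x) > 0, the only critical point is x = -3.
P''(-3) has the same sign as -1 < 0, so this is a local maximum.
P(-3) = (1)·e^(3) ≈ 20.0855.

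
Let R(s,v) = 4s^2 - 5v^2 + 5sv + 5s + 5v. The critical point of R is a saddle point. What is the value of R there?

∂R/∂s = 8s + 5v + 5 = 0 and ∂R/∂v = 5s - 10v + 5 = 0, so (s, v) = (-5/7, 1/7).
The Hessian has R_{ss} = 8, R_{vv} = -10, R_{sv} = 5, giving D = -105 < 0, so the point is a saddle point.
R(-5/7, 1/7) = -10/7.

-10/7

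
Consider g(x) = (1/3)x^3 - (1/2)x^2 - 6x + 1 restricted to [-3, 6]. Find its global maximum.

g'(x) = x^2 - x - 6, which vanishes at x = -2 and x = 3.
Candidates: g(-3) = 11/2, g(-2) = 25/3, g(3) = -25/2, g(6) = 19.
So the maximum is g(6) = 19.

19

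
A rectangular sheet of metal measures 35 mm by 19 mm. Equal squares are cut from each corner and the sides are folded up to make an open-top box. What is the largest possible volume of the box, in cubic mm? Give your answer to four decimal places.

1188.2034

With cut size x, the volume is V(x) = x(35 − 2x)(19 − 2x) for 0 < x < 9.5.
V'(x) = 12x^2 − 216x + 665. Setting V'(x) = 0 gives x ≈ 3.9420 (the root in (0, 9.5)).
V''(x) = 24x − 216 is negative there, so this is the maximum; V ≈ 1188.2034.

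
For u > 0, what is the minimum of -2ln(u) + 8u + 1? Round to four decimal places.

R'(u) = -2/u + 8 = 0 gives u = 1/4.
R''(u) = 2/u², which is positive for u > 0, so this is a local minimum.
R(1/4) = -2·ln(1/4) + 2 + 1 ≈ 5.7726.

5.7726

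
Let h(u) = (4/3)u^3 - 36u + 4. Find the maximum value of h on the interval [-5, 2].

76

The derivative is 4u^2 - 36, whose only zero in [-5, 2] is u = -3.
Evaluating at the critical points and endpoints: h(-5) = 52/3,  h(-3) = 76,  h(2) = -172/3.
So the maximum is h(-3) = 76.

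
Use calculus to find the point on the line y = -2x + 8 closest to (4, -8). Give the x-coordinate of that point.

Minimize D(x)^2 = (x - 4)^2 + (-2x + 16)^2.
d/dx[D^2] = 2(x - 4) + 2·(-2)·(-2x + 16) = 0 ⇒ x = 36/5.
Then y = -32/5 and the distance is √(64/5) ≈ 3.5777.

36/5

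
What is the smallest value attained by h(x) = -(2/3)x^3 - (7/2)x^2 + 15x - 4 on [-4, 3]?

-232/3

Differentiating, h'(x) = -2x^2 - 7x + 15; whose only zero in [-4, 3] is x = 3/2.
Candidates: h(-4) = -232/3,  h(3/2) = 67/8,  h(3) = -17/2.
Hence the absolute minimum is -232/3 at x = -4.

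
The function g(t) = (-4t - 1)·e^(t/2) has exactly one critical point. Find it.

Differentiating with the product rule gives g'(t) = (-2t - 9/2)·e^(t/2). Since e^(t/2) > 0, the only critical point is t = -9/4.
g''(-9/4) has the same sign as -2 < 0, so this is a local maximum.
g(-9/4) = (8)·e^(-9/8) ≈ 2.5972.

-9/4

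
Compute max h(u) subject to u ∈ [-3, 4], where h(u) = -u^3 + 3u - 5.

13

Differentiating, h'(u) = -3u^2 + 3; which vanishes at u = -1 and u = 1.
Compare values at every candidate in [-3, 4]: h(-3) = 13,  h(-1) = -7,  h(1) = -3,  h(4) = -57.
Hence the absolute maximum is 13 at u = -3.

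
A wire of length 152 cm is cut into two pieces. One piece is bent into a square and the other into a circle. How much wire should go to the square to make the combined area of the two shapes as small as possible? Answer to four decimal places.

85.1351

Let x be the length used for the square. Square side x/4; circle radius (152−x)/(2π).
A(x) = (x/4)² + π·((152−x)/(2π))² = x²/16 + (152−x)²/(4π) for 0 ≤ x ≤ 152. A'(x) = x/8 − (152−x)/(2π) = 0 gives x = 4·152/(π+4) ≈ 85.1351.
A'' = 1/8 + 1/(2π) > 0, so this gives the minimum combined area; x ≈ 85.1351 cm to the square.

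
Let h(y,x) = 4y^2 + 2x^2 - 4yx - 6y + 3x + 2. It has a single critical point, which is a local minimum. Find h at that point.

∂h/∂y = 8y - 4x - 6 = 0 and ∂h/∂x = -4y + 4x + 3 = 0, so (y, x) = (3/4, 0).
The Hessian has h_{yy} = 8, h_{xx} = 4, h_{yx} = -4, giving D = 16 > 0 with h_{yy} > 0, so the point is a local minimum.
h(3/4, 0) = -1/4.

-1/4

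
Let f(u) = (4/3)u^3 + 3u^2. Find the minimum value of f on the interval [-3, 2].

-9

The derivative is 4u^2 + 6u, which vanishes at u = -3/2 and u = 0.
Candidates: f(-3) = -9; f(-3/2) = 9/4; f(0) = 0; f(2) = 68/3.
The minimum over the interval is -9, attained at u = -3.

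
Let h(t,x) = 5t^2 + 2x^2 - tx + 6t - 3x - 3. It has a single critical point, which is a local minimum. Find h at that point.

∂h/∂t = 10t - x + 6 = 0 and ∂h/∂x = -t + 4x - 3 = 0, so (t, x) = (-7/13, 8/13).
The Hessian has h_{tt} = 10, h_{xx} = 4, h_{tx} = -1, giving D = 39 > 0 with h_{tt} > 0, so the point is a local minimum.
h(-7/13, 8/13) = -72/13.

-72/13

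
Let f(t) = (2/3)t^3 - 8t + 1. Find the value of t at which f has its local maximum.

-2

f'(t) = 2t^2 - 8 = 0 at t = -2, 2.
Since f''(t) = 4t, we get f''(-2) = -8 < 0 ⇒ local maximum; f''(2) = 8 > 0 ⇒ local minimum.
The local maximum is f(-2) = 35/3.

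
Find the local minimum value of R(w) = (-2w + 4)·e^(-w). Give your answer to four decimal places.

R'(w) = (-2)·e^(-w) + (-2w + 4)·(-1)·e^(-w) = (2w - 6)·e^(-w). Since e^(-w) > 0, the only critical point is w = 3.
R''(3) has the same sign as 2 > 0, so this is a local minimum.
R(3) = (-2)·e^(-3) ≈ -0.0996.

-0.0996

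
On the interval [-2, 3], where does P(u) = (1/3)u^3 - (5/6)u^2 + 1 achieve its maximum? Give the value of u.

3

P'(u) = u^2 - (5/3)u, which vanishes at u = 0 and u = 5/3.
Compare values at every candidate in [-2, 3]: P(-2) = -5,  P(0) = 1,  P(5/3) = 37/162,  P(3) = 5/2.
So the maximum is P(3) = 5/2.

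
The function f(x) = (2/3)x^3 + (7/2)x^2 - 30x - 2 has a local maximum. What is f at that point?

160

Critical points: f'(x) = 2x^2 + 7x - 30 vanishes at x = -6, 5/2.
Since f''(x) = 4x + 7, we get f''(-6) = -17 < 0 ⇒ local maximum; f''(5/2) = 17 > 0 ⇒ local minimum.
The local maximum is f(-6) = 160.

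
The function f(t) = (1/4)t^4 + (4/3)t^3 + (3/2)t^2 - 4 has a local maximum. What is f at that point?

Critical points: f'(t) = t^3 + 4t^2 + 3t vanishes at t = -3, -1, 0.
Since f''(t) = 3t^2 + 8t + 3, we get f''(-3) = 6 > 0 ⇒ local minimum; f''(-1) = -2 < 0 ⇒ local maximum; f''(0) = 3 > 0 ⇒ local minimum.
So the local maximum value is f(-1) = -43/12.

-43/12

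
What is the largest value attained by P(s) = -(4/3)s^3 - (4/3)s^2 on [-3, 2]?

24

Differentiating, P'(s) = -4s^2 - (8/3)s; which vanishes at s = -2/3 and s = 0.
Evaluating at the critical points and endpoints: P(-3) = 24,  P(-2/3) = -16/81,  P(0) = 0,  P(2) = -16.
The maximum over the interval is 24, attained at s = -3.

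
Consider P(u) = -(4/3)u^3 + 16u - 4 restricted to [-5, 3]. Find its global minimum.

-76/3

The derivative is -4u^2 + 16, which vanishes at u = -2 and u = 2.
Compare values at every candidate in [-5, 3]: P(-5) = 248/3,  P(-2) = -76/3,  P(2) = 52/3,  P(3) = 8.
The minimum over the interval is -76/3, attained at u = -2.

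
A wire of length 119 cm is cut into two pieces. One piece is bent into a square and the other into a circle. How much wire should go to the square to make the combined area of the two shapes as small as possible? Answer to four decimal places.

66.6518

Let x be the length used for the square. Square side x/4; circle radius (119−x)/(2π).
A(x) = (x/4)² + π·((119−x)/(2π))² = x²/16 + (119−x)²/(4π) for 0 ≤ x ≤ 119. A'(x) = x/8 − (119−x)/(2π) = 0 gives x = 4·119/(π+4) ≈ 66.6518.
A'' = 1/8 + 1/(2π) > 0, so this gives the minimum combined area; x ≈ 66.6518 cm to the square.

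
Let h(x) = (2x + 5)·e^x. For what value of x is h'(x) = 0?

-7/2

Differentiating with the product rule gives h'(x) = (2x + 7)·e^x. Since e^x > 0, the only critical point is x = -7/2.
h''(-7/2) has the same sign as 2 > 0, so this is a local minimum.
h(-7/2) = (-2)·e^(-7/2) ≈ -0.0604.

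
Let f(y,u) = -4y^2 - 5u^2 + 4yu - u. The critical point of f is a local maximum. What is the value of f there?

1/16

∂f/∂y = -8y + 4u = 0 and ∂f/∂u = 4y - 10u - 1 = 0, so (y, u) = (-1/16, -1/8).
The Hessian has f_{yy} = -8, f_{uu} = -10, f_{yu} = 4, giving D = 64 > 0 with f_{yy} < 0, so the point is a local maximum.
f(-1/16, -1/8) = 1/16.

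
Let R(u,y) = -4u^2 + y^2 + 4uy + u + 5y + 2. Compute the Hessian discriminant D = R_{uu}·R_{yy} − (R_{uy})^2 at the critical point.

-32

∂R/∂u = -8u + 4y + 1 = 0 and ∂R/∂y = 4u + 2y + 5 = 0, so (u, y) = (-9/16, -11/8).
The Hessian has R_{uu} = -8, R_{yy} = 2, R_{uy} = 4, giving D = -32 < 0, so the point is a saddle point.
D = (-8)·(2) − (4)^2 = -32.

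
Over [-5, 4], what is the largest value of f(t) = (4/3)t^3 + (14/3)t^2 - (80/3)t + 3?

99

The derivative is 4t^2 + (28/3)t - 80/3, which vanishes at t = -4 and t = 5/3.
Evaluating at the critical points and endpoints: f(-5) = 259/3,  f(-4) = 99,  f(5/3) = -1807/81,  f(4) = 169/3.
The maximum over the interval is 99, attained at t = -4.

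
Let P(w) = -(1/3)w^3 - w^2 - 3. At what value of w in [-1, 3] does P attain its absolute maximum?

0

Differentiating, P'(w) = -w^2 - 2w; whose only zero in [-1, 3] is w = 0.
Candidates: P(-1) = -11/3; P(0) = -3; P(3) = -21.
Hence the absolute maximum is -3 at w = 0.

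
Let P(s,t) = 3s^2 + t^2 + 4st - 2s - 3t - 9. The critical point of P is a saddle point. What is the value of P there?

∂P/∂s = 6s + 4t - 2 = 0 and ∂P/∂t = 4s + 2t - 3 = 0, so (s, t) = (2, -5/2).
The Hessian has P_{ss} = 6, P_{tt} = 2, P_{st} = 4, giving D = -4 < 0, so the point is a saddle point.
P(2, -5/2) = -29/4.

-29/4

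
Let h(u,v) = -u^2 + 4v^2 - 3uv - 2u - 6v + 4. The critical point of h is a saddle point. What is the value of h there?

116/25

∂h/∂u = -2u - 3v - 2 = 0 and ∂h/∂v = -3u + 8v - 6 = 0, so (u, v) = (-34/25, 6/25).
The Hessian has h_{uu} = -2, h_{vv} = 8, h_{uv} = -3, giving D = -25 < 0, so the point is a saddle point.
h(-34/25, 6/25) = 116/25.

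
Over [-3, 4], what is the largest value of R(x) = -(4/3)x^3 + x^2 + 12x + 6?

Differentiating, R'(x) = -4x^2 + 2x + 12; which vanishes at x = -3/2 and x = 2.
Candidates: R(-3) = 15,  R(-3/2) = -21/4,  R(2) = 70/3,  R(4) = -46/3.
So the maximum is R(2) = 70/3.

70/3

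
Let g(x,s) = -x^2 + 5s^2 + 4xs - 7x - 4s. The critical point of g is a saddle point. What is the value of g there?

∂g/∂x = -2x + 4s - 7 = 0 and ∂g/∂s = 4x + 10s - 4 = 0, so (x, s) = (-3/2, 1).
The Hessian has g_{xx} = -2, g_{ss} = 10, g_{xs} = 4, giving D = -36 < 0, so the point is a saddle point.
g(-3/2, 1) = 13/4.

13/4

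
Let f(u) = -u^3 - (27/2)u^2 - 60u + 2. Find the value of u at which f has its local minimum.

Critical points: f'(u) = -3u^2 - 27u - 60 vanishes at u = -5, -4.
f''(u) = -6u - 27. f''(-5) = 3 > 0 ⇒ local minimum; f''(-4) = -3 < 0 ⇒ local maximum.
The local minimum is f(-5) = 179/2.

-5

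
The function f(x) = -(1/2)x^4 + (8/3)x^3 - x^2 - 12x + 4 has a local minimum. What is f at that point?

f'(x) = -2x^3 + 8x^2 - 2x - 12. Setting f'(x) = 0 gives x ∈ {-1, 2, 3}.
f''(x) = -6x^2 + 16x - 2. f''(-1) = -24 < 0 ⇒ local maximum; f''(2) = 6 > 0 ⇒ local minimum; f''(3) = -8 < 0 ⇒ local maximum.
So the local minimum value is f(2) = -32/3.

-32/3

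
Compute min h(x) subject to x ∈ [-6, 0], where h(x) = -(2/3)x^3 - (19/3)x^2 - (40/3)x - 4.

Differentiating, h'(x) = -2x^2 - (38/3)x - 40/3; which vanishes at x = -5 and x = -4/3.
Candidates: h(-6) = -8, h(-5) = -37/3, h(-4/3) = 332/81, h(0) = -4.
So the minimum is h(-5) = -37/3.

-37/3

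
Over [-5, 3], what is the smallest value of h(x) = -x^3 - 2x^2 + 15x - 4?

-40

h'(x) = -3x^2 - 4x + 15, which vanishes at x = -3 and x = 5/3.
Evaluating at the critical points and endpoints: h(-5) = -4; h(-3) = -40; h(5/3) = 292/27; h(3) = -4.
So the minimum is h(-3) = -40.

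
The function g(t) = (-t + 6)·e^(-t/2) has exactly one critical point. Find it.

Differentiating with the product rule gives g'(t) = ((1/2)t - 4)·e^(-t/2). Since e^(-t/2) > 0, the only critical point is t = 8.
g''(8) has the same sign as 1/2 > 0, so this is a local minimum.
g(8) = (-2)·e^(-4) ≈ -0.0366.

8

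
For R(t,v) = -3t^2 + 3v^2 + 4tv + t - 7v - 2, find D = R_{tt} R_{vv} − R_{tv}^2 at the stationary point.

-52

∂R/∂t = -6t + 4v + 1 = 0 and ∂R/∂v = 4t + 6v - 7 = 0, so (t, v) = (17/26, 19/26).
The Hessian has R_{tt} = -6, R_{vv} = 6, R_{tv} = 4, giving D = -52 < 0, so the point is a saddle point.
D = (-6)·(6) − (4)^2 = -52.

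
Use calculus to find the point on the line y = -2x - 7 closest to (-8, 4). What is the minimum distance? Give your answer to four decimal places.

Minimize D(x)^2 = (x + 8)^2 + (-2x - 11)^2.
d/dx[D^2] = 2(x + 8) + 2·(-2)·(-2x - 11) = 0 ⇒ x = -6.
Then y = 5 and the distance is √(5) ≈ 2.2361.

2.2361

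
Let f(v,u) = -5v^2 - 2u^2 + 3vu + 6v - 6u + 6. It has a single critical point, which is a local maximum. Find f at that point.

330/31

∂f/∂v = -10v + 3u + 6 = 0 and ∂f/∂u = 3v - 4u - 6 = 0, so (v, u) = (6/31, -42/31).
The Hessian has f_{vv} = -10, f_{uu} = -4, f_{vu} = 3, giving D = 31 > 0 with f_{vv} < 0, so the point is a local maximum.
f(6/31, -42/31) = 330/31.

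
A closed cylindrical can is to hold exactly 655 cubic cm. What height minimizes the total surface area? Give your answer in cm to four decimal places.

With radius r and height h, πr²h = 655 so h = 655/(πr²), and S(r) = 2πr² + 2πrh = 2πr² + 2·655/r.
S'(r) = 4πr − 2·655/r² = 0 ⇒ r³ = 655/(2π), so r ≈ 4.7064 and h = 2r ≈ 9.4128.
S''(r) = 4π + 4·655/r³ > 0, so this is the minimum; S ≈ 417.5182.

9.4128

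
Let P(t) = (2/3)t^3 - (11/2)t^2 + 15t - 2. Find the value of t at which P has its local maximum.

P'(t) = 2t^2 - 11t + 15. Setting P'(t) = 0 gives t ∈ {5/2, 3}.
P''(t) = 4t - 11. P''(5/2) = -1 < 0 ⇒ local maximum; P''(3) = 1 > 0 ⇒ local minimum.
Thus P has its local maximum at t = 5/2, with value 277/24.

5/2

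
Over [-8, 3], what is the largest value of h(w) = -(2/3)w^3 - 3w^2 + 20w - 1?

65/3

Differentiating, h'(w) = -2w^2 - 6w + 20; which vanishes at w = -5 and w = 2.
Compare values at every candidate in [-8, 3]: h(-8) = -35/3; h(-5) = -278/3; h(2) = 65/3; h(3) = 14.
The maximum over the interval is 65/3, attained at w = 2.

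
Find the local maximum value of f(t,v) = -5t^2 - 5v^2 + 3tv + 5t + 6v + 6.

941/91

∂f/∂t = -10t + 3v + 5 = 0 and ∂f/∂v = 3t - 10v + 6 = 0, so (t, v) = (68/91, 75/91).
The Hessian has f_{tt} = -10, f_{vv} = -10, f_{tv} = 3, giving D = 91 > 0 with f_{tt} < 0, so the point is a local maximum.
f(68/91, 75/91) = 941/91.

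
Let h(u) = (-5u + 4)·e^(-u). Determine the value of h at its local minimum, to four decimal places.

-0.8265

By the product rule, h'(u) = (5u - 9)·e^(-u). Since e^(-u) > 0, the only critical point is u = 9/5.
h''(9/5) has the same sign as 5 > 0, so this is a local minimum.
h(9/5) = (-5)·e^(-9/5) ≈ -0.8265.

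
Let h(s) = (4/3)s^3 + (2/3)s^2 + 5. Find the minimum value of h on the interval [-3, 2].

-25

The derivative is 4s^2 + (4/3)s, which vanishes at s = -1/3 and s = 0.
Evaluating at the critical points and endpoints: h(-3) = -25; h(-1/3) = 407/81; h(0) = 5; h(2) = 55/3.
Hence the absolute minimum is -25 at s = -3.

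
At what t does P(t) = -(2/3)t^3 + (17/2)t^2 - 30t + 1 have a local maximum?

P'(t) = -2t^2 + 17t - 30 = 0 at t = 5/2, 6.
Since P''(t) = -4t + 17, we get P''(5/2) = 7 > 0 ⇒ local minimum; P''(6) = -7 < 0 ⇒ local maximum.
So the local maximum value is P(6) = -17.

6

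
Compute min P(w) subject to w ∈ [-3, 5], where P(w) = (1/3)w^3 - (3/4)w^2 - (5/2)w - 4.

-49/4

P'(w) = w^2 - (3/2)w - 5/2, which vanishes at w = -1 and w = 5/2.
Evaluating at the critical points and endpoints: P(-3) = -49/4, P(-1) = -31/12, P(5/2) = -467/48, P(5) = 77/12.
The minimum over the interval is -49/4, attained at w = -3.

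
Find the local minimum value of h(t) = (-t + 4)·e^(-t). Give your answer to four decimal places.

-0.0067

h'(t) = (-1)·e^(-t) + (-t + 4)·(-1)·e^(-t) = (t - 5)·e^(-t). Since e^(-t) > 0, the only critical point is t = 5.
h''(5) has the same sign as 1 > 0, so this is a local minimum.
h(5) = (-1)·e^(-5) ≈ -0.0067.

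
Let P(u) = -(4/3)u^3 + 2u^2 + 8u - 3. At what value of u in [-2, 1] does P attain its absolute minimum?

-1

The derivative is -4u^2 + 4u + 8, whose only zero in [-2, 1] is u = -1.
Candidates: P(-2) = -1/3,  P(-1) = -23/3,  P(1) = 17/3.
The minimum over the interval is -23/3, attained at u = -1.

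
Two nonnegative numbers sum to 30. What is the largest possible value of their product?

With x + y = 30, the product is P(x) = x(30 − x).
P'(x) = 30 − 2x = 0 gives x = 15; P'' = −2 < 0, so this is the maximum.
P = 15·15 = 225.

225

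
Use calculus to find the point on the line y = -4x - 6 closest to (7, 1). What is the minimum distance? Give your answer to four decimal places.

8.4887

Minimize D(x)^2 = (x - 7)^2 + (-4x - 7)^2.
d/dx[D^2] = 2(x - 7) + 2·(-4)·(-4x - 7) = 0 ⇒ x = -21/17.
Then y = -18/17 and the distance is √(1225/17) ≈ 8.4887.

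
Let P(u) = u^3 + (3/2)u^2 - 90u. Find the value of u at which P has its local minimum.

Critical points: P'(u) = 3u^2 + 3u - 90 vanishes at u = -6, 5.
Since P''(u) = 6u + 3, we get P''(-6) = -33 < 0 ⇒ local maximum; P''(5) = 33 > 0 ⇒ local minimum.
The local minimum is P(5) = -575/2.

5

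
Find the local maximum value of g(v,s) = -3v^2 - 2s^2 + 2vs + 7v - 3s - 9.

∂g/∂v = -6v + 2s + 7 = 0 and ∂g/∂s = 2v - 4s - 3 = 0, so (v, s) = (11/10, -1/5).
The Hessian has g_{vv} = -6, g_{ss} = -4, g_{vs} = 2, giving D = 20 > 0 with g_{vv} < 0, so the point is a local maximum.
g(11/10, -1/5) = -97/20.

-97/20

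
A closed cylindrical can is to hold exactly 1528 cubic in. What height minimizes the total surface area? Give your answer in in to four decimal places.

With radius r and height h, πr²h = 1528 so h = 1528/(πr²), and S(r) = 2πr² + 2πrh = 2πr² + 2·1528/r.
S'(r) = 4πr − 2·1528/r² = 0 ⇒ r³ = 1528/(2π), so r ≈ 6.2419 and h = 2r ≈ 12.4837.
S''(r) = 4π + 4·1528/r³ > 0, so this is the minimum; S ≈ 734.3957.

12.4837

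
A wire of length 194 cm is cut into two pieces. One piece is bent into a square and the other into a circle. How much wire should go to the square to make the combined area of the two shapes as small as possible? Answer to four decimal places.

108.6592

Let x be the length used for the square. Square side x/4; circle radius (194−x)/(2π).
A(x) = (x/4)² + π·((194−x)/(2π))² = x²/16 + (194−x)²/(4π) for 0 ≤ x ≤ 194. A'(x) = x/8 − (194−x)/(2π) = 0 gives x = 4·194/(π+4) ≈ 108.6592.
A'' = 1/8 + 1/(2π) > 0, so this gives the minimum combined area; x ≈ 108.6592 cm to the square.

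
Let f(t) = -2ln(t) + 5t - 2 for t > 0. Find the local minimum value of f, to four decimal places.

1.8326

f'(t) = -2/t + 5 = 0 gives t = 2/5.
f''(t) = 2/t², which is positive for t > 0, so this is a local minimum.
f(2/5) = -2·ln(2/5) + 2 - 2 ≈ 1.8326.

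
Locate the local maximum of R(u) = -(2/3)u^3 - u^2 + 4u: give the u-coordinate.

1

R'(u) = -2u^2 - 2u + 4 = 0 at u = -2, 1.
Since R''(u) = -4u - 2, we get R''(-2) = 6 > 0 ⇒ local minimum; R''(1) = -6 < 0 ⇒ local maximum.
Thus R has its local maximum at u = 1, with value 7/3.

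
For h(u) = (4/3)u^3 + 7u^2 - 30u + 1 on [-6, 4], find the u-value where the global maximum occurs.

h'(u) = 4u^2 + 14u - 30, which vanishes at u = -5 and u = 3/2.
Candidates: h(-6) = 145; h(-5) = 478/3; h(3/2) = -95/4; h(4) = 235/3.
Hence the absolute maximum is 478/3 at u = -5.

-5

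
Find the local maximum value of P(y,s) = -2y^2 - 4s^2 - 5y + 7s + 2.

∂P/∂y = -4y - 5 = 0 and ∂P/∂s = -8s + 7 = 0, so (y, s) = (-5/4, 7/8).
The Hessian has P_{yy} = -4, P_{ss} = -8, P_{ys} = 0, giving D = 32 > 0 with P_{yy} < 0, so the point is a local maximum.
P(-5/4, 7/8) = 131/16.

131/16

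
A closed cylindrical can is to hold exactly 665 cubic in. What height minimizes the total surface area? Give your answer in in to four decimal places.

9.4604

With radius r and height h, πr²h = 665 so h = 665/(πr²), and S(r) = 2πr² + 2πrh = 2πr² + 2·665/r.
S'(r) = 4πr − 2·665/r² = 0 ⇒ r³ = 665/(2π), so r ≈ 4.7302 and h = 2r ≈ 9.4604.
S''(r) = 4π + 4·665/r³ > 0, so this is the minimum; S ≈ 421.7570.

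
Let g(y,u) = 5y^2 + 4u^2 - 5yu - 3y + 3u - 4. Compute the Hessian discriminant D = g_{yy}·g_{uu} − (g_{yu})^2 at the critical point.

55

∂g/∂y = 10y - 5u - 3 = 0 and ∂g/∂u = -5y + 8u + 3 = 0, so (y, u) = (9/55, -3/11).
The Hessian has g_{yy} = 10, g_{uu} = 8, g_{yu} = -5, giving D = 55 > 0 with g_{yy} > 0, so the point is a local minimum.
D = (10)·(8) − (-5)^2 = 55.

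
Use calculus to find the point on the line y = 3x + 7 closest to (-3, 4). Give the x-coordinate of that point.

Minimize D(x)^2 = (x + 3)^2 + (3x + 3)^2.
d/dx[D^2] = 2(x + 3) + 2·3·(3x + 3) = 0 ⇒ x = -6/5.
Then y = 17/5 and the distance is √(18/5) ≈ 1.8974.

-6/5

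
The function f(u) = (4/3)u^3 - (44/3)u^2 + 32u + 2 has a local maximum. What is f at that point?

1762/81

f'(u) = 4u^2 - (88/3)u + 32. Setting f'(u) = 0 gives u ∈ {4/3, 6}.
Since f''(u) = 8u - 88/3, we get f''(4/3) = -56/3 < 0 ⇒ local maximum; f''(6) = 56/3 > 0 ⇒ local minimum.
The local maximum is f(4/3) = 1762/81.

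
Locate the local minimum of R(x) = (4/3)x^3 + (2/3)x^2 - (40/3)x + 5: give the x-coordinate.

5/3

Critical points: R'(x) = 4x^2 + (4/3)x - 40/3 vanishes at x = -2, 5/3.
Second-derivative test with R''(x) = 8x + 4/3: R''(-2) = -44/3 < 0 ⇒ local maximum; R''(5/3) = 44/3 > 0 ⇒ local minimum.
The local minimum is R(5/3) = -745/81.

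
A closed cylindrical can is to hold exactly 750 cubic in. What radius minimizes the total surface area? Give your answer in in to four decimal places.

With radius r and height h, πr²h = 750 so h = 750/(πr²), and S(r) = 2πr² + 2πrh = 2πr² + 2·750/r.
S'(r) = 4πr − 2·750/r² = 0 ⇒ r³ = 750/(2π), so r ≈ 4.9237 and h = 2r ≈ 9.8475.
S''(r) = 4π + 4·750/r³ > 0, so this is the minimum; S ≈ 456.9711.

4.9237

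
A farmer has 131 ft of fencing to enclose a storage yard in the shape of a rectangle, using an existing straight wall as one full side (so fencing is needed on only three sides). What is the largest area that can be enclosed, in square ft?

17161/8

Let the sides perpendicular to the wall have length x and the parallel side y, so 2x + y = 131 and the area is A = xy = x(131 − 2x).
A'(x) = 131 − 4x = 0 gives x = 131/4, and A''(x) = −4 < 0 confirms a maximum.
Then y = 131 − 2·131/4 = 131/2 and A = 17161/8.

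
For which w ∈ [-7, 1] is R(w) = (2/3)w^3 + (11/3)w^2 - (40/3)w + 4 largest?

R'(w) = 2w^2 + (22/3)w - 40/3, whose only zero in [-7, 1] is w = -5.
Compare values at every candidate in [-7, 1]: R(-7) = 145/3, R(-5) = 79, R(1) = -5.
Hence the absolute maximum is 79 at w = -5.

-5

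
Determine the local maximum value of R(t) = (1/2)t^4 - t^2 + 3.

3

Critical points: R'(t) = 2t^3 - 2t vanishes at t = -1, 0, 1.
Second-derivative test with R''(t) = 6t^2 - 2: R''(-1) = 4 > 0 ⇒ local minimum; R''(0) = -2 < 0 ⇒ local maximum; R''(1) = 4 > 0 ⇒ local minimum.
The local maximum is R(0) = 3.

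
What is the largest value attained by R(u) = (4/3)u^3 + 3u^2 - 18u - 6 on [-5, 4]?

Differentiating, R'(u) = 4u^2 + 6u - 18; which vanishes at u = -3 and u = 3/2.
Candidates: R(-5) = -23/3,  R(-3) = 39,  R(3/2) = -87/4,  R(4) = 166/3.
So the maximum is R(4) = 166/3.

166/3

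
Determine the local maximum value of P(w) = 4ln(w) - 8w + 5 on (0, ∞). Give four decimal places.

P'(w) = 4/w − 8 = 0 gives w = 1/2.
P''(w) = -4/w², which is negative for w > 0, so this is a local maximum.
P(1/2) = 4·ln(1/2) - 4 + 5 ≈ -1.7726.

-1.7726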